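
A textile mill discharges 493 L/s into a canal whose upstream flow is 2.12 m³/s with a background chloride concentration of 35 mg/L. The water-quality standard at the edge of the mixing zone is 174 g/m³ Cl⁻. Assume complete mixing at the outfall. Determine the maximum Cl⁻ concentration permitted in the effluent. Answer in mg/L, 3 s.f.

772 mg/L

493 L/s = 0.493 m³/s.
Mass balance: 174·2.613 = 0.493·Cₑ + 2.12·35.
Cₑ = (454.7 − 74.2) / 0.493 = 771.7 mg/L.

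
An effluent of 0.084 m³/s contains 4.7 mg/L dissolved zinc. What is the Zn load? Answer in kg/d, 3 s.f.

34.1 kg/d

Mass flux = Q·C = 0.084 m³/s × 4.7 g/m³ = 0.3948 g/s.
= 0.3948 g/s × 86.4 = 34.11 kg/d.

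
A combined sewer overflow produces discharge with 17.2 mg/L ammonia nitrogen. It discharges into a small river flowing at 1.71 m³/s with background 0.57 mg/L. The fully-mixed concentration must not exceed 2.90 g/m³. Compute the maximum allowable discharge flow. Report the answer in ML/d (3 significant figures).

24.1 ML/d

Mass balance at complete mixing: C_std·(Q_w + Q_r) = Q_w·C_e + Q_r·C_b.
Rearranging, Q_w = Q_r·(C_std − C_b)/(C_e − C_std) = 1.71·(2.9 − 0.57) / (17.2 − 2.9) = 0.2786 m³/s.
= 24.07 ML/d.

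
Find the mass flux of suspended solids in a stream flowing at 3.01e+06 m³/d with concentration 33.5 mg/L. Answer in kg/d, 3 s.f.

3.01e+06 m³/d = 34.84 m³/s.
Mass flux = Q·C = 34.84 m³/s × 33.5 g/m³ = 1167 g/s.
= 1167 g/s × 86.4 = 1.008e+05 kg/d.

101000 kg/d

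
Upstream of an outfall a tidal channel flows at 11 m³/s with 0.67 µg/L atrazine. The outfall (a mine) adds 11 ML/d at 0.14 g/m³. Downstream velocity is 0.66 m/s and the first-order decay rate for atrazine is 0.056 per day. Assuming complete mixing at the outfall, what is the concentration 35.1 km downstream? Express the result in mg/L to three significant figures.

11 ML/d = 0.1273 m³/s.
0.67 µg/L = 0.00067 mg/L.
After complete mixing, C₀ = (0.1273·0.14 + 11·0.00067) / 11.13 = 0.002264 mg/L.
Travel time t = 3.51e+04 m / 0.66 m/s = 5.318e+04 s = 0.6155 d.
C = 0.002264·exp(−0.056·0.6155) = 0.002264·0.9661 = 0.002187 mg/L.

0.00219 mg/L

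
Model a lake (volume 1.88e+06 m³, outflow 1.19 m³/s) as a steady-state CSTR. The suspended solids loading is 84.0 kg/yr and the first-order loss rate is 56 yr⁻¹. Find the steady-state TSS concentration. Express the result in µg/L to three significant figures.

0.588 µg/L

Outflow Q = 1.19 m³/s × 3.156e+07 s/yr = 3.755e+07 m³/yr.
Steady-state CSTR mass balance: W = Q·C + k·V·C, so C = W/(Q + kV).
Q + kV = 3.755e+07 + 56·1.88e+06 = 1.428e+08 m³/yr.
C = 84.0/1.428e+08 = 5.881e-07 kg/m³ = 0.0005881 mg/L = 0.5881 µg/L.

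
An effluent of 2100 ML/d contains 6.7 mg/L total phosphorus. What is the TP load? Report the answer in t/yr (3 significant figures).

5140 t/yr

2100 ML/d = 24.31 m³/s.
Mass flux = Q·C = 24.31 m³/s × 6.7 g/m³ = 162.8 g/s.
= 162.8 g/s × 31.56 = 5139 t/yr.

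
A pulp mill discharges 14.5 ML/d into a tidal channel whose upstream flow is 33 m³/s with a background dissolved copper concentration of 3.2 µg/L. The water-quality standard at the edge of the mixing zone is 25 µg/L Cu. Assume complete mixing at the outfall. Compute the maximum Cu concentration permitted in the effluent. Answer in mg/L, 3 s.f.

4.31 mg/L

14.5 ML/d = 0.1678 m³/s.
3.2 µg/L = 0.0032 mg/L.
25 µg/L = 0.025 mg/L.
Mass balance: 0.025·33.17 = 0.1678·Cₑ + 33·0.0032.
Cₑ = (0.8292 − 0.1056) / 0.1678 = 4.312 mg/L.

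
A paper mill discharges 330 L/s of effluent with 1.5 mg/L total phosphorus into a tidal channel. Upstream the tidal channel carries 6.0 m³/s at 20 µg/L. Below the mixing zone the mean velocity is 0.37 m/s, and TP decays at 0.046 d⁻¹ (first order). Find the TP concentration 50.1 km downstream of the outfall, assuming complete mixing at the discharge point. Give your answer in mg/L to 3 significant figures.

330 L/s = 0.33 m³/s.
20 µg/L = 0.02 mg/L.
After complete mixing, C₀ = (0.33·1.5 + 6·0.02) / 6.33 = 0.09716 mg/L.
Travel time t = 5.01e+04 m / 0.37 m/s = 1.354e+05 s = 1.567 d.
C = 0.09716·exp(−0.046·1.567) = 0.09716·0.9304 = 0.0904 mg/L.

0.0904 mg/L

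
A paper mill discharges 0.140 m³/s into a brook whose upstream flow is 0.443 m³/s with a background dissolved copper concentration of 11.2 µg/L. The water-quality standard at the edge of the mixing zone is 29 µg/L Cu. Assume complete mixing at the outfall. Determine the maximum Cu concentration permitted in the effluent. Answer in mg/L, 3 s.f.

11.2 µg/L = 0.0112 mg/L.
29 µg/L = 0.029 mg/L.
Mass balance: 0.029·0.583 = 0.14·Cₑ + 0.443·0.0112.
Cₑ = (0.01691 − 0.004962) / 0.14 = 0.08532 mg/L.

0.0853 mg/L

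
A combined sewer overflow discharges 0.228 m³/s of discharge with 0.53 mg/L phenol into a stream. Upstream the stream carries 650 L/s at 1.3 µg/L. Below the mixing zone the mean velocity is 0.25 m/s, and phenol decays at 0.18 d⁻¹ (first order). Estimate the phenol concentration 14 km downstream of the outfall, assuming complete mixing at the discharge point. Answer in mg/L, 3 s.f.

650 L/s = 0.65 m³/s.
1.3 µg/L = 0.0013 mg/L.
After complete mixing, C₀ = (0.228·0.53 + 0.65·0.0013) / 0.878 = 0.1386 mg/L.
Travel time t = 1.4e+04 m / 0.25 m/s = 5.6e+04 s = 0.6481 d.
C = 0.1386·exp(−0.18·0.6481) = 0.1386·0.8899 = 0.1233 mg/L.

0.123 mg/L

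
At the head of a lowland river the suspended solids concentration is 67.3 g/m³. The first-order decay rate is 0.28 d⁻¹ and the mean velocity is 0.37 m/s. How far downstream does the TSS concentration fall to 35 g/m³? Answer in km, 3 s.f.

74.6 km

From C = C₀·e^(−kt), t = ln(C₀/C)/k = ln(67.3/35)/0.28 = 0.6538/0.28 = 2.335 d.
Distance = v·t = 0.37 m/s × 2.017e+05 s = 7.465e+04 m = 74.65 km.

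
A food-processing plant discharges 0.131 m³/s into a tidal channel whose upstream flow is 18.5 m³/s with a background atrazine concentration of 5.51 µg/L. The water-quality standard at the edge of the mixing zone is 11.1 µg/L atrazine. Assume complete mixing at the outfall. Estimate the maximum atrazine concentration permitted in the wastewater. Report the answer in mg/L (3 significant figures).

5.51 µg/L = 0.00551 mg/L.
11.1 µg/L = 0.0111 mg/L.
Mass balance: 0.0111·18.63 = 0.131·Cₑ + 18.5·0.00551.
Cₑ = (0.2068 − 0.1019) / 0.131 = 0.8005 mg/L.

0.801 mg/L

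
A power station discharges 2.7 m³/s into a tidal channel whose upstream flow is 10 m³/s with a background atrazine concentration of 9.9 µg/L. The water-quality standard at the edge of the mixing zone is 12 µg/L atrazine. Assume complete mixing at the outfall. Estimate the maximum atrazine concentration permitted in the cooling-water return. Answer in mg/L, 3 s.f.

0.0198 mg/L

9.9 µg/L = 0.0099 mg/L.
12 µg/L = 0.012 mg/L.
Mass balance: 0.012·12.7 = 2.7·Cₑ + 10·0.0099.
Cₑ = (0.1524 − 0.099) / 2.7 = 0.01978 mg/L.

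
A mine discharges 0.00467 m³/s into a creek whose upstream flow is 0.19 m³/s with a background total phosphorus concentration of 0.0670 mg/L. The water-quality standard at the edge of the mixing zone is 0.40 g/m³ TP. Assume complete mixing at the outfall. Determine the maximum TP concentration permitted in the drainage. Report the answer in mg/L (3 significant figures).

13.9 mg/L

Mass balance: 0.4·0.1947 = 0.00467·Cₑ + 0.19·0.067.
Cₑ = (0.07787 − 0.01273) / 0.00467 = 13.95 mg/L.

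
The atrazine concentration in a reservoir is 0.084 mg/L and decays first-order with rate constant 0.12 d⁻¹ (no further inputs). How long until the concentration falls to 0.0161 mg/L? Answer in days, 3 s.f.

13.8 d

t = ln(C₀/C)/k = ln(0.084/0.0161)/0.12 = 1.652/0.12 = 13.77 d.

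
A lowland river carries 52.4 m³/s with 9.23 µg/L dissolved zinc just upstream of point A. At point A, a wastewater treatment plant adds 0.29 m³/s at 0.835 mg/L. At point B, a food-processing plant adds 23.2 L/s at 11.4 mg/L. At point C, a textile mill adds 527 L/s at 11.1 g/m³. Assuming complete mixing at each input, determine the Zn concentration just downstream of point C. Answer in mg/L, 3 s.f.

9.23 µg/L = 0.00923 mg/L.
After input A: C = (52.4·0.00923 + 0.29·0.835) / 52.69 = 0.01377 mg/L.
23.2 L/s = 0.0232 m³/s.
After input B: C = (52.69·0.01377 + 0.0232·11.4) / 52.71 = 0.01879 mg/L.
527 L/s = 0.527 m³/s.
After input C: C = (52.71·0.01879 + 0.527·11.1) / 53.24 = 0.1285 mg/L.

0.128 mg/L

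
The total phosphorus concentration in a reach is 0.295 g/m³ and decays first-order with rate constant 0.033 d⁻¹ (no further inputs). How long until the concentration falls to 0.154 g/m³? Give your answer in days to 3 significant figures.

19.7 d

t = ln(C₀/C)/k = ln(0.295/0.154)/0.033 = 0.65/0.033 = 19.7 d.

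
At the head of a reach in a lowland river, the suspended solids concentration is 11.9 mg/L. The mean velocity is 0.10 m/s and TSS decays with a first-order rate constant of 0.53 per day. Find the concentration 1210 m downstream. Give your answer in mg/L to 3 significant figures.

Travel time t = 1210 m / 0.10 m/s = 1210/0.10 = 1.21e+04 s = 0.14 d.
First-order decay: C = 11.9·exp(−0.53·0.14) = 11.9·0.9285 = 11.05 mg/L.

11.0 mg/L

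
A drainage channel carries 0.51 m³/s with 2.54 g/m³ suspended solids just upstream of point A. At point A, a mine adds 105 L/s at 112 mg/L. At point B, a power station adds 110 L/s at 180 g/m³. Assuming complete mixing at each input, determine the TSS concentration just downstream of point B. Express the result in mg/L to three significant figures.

105 L/s = 0.105 m³/s.
After input A: C = (0.51·2.54 + 0.105·112) / 0.615 = 21.23 mg/L.
110 L/s = 0.11 m³/s.
After input B: C = (0.615·21.23 + 0.11·180) / 0.725 = 45.32 mg/L.

45.3 mg/L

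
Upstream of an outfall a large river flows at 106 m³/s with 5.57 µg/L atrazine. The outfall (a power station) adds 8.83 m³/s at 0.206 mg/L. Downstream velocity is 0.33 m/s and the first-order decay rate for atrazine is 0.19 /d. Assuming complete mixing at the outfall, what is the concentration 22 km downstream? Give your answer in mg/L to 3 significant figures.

5.57 µg/L = 0.00557 mg/L.
After complete mixing, C₀ = (8.83·0.206 + 106·0.00557) / 114.8 = 0.02098 mg/L.
Travel time t = 2.2e+04 m / 0.33 m/s = 6.667e+04 s = 0.7716 d.
C = 0.02098·exp(−0.19·0.7716) = 0.02098·0.8636 = 0.01812 mg/L.

0.0181 mg/L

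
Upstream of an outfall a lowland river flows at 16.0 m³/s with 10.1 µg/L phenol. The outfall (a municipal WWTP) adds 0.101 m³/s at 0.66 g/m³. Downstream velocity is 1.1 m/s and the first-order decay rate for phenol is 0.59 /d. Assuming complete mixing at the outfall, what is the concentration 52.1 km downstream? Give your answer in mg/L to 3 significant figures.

0.0103 mg/L

10.1 µg/L = 0.0101 mg/L.
After complete mixing, C₀ = (0.101·0.66 + 16·0.0101) / 16.1 = 0.01418 mg/L.
Travel time t = 5.21e+04 m / 1.1 m/s = 4.736e+04 s = 0.5482 d.
C = 0.01418·exp(−0.59·0.5482) = 0.01418·0.7237 = 0.01026 mg/L.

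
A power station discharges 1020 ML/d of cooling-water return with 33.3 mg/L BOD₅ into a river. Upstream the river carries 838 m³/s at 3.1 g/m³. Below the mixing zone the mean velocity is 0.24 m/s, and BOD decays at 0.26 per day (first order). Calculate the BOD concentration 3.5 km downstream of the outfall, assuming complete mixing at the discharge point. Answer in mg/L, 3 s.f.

3.37 mg/L

1020 ML/d = 11.81 m³/s.
After complete mixing, C₀ = (11.81·33.3 + 838·3.1) / 849.8 = 3.52 mg/L.
Travel time t = 3500 m / 0.24 m/s = 1.458e+04 s = 0.1688 d.
C = 3.52·exp(−0.26·0.1688) = 3.52·0.9571 = 3.368 mg/L.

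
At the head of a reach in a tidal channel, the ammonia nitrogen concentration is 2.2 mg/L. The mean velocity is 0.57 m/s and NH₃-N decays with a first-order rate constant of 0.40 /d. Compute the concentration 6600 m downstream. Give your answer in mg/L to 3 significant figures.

Travel time t = 6600 m / 0.57 m/s = 6600/0.57 = 1.158e+04 s = 0.134 d.
First-order decay: C = 2.2·exp(−0.40·0.134) = 2.2·0.9478 = 2.085 mg/L.

2.09 mg/L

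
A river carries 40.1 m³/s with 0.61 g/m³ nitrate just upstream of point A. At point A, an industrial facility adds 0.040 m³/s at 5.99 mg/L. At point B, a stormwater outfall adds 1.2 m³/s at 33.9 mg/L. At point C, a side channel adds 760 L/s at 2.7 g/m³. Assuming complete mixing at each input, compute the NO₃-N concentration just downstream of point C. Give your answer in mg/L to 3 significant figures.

After input A: C = (40.1·0.61 + 0.04·5.99) / 40.14 = 0.6154 mg/L.
After input B: C = (40.14·0.6154 + 1.2·33.9) / 41.34 = 1.582 mg/L.
760 L/s = 0.76 m³/s.
After input C: C = (41.34·1.582 + 0.76·2.7) / 42.1 = 1.602 mg/L.

1.60 mg/L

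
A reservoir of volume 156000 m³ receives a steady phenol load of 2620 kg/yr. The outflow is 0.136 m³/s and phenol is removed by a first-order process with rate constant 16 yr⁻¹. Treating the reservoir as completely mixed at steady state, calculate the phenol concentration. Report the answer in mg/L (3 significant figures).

Outflow Q = 0.136 m³/s × 3.156e+07 s/yr = 4.292e+06 m³/yr.
Steady-state CSTR mass balance: W = Q·C + k·V·C, so C = W/(Q + kV).
Q + kV = 4.292e+06 + 16·156000 = 6.788e+06 m³/yr.
C = 2620/6.788e+06 = 0.000386 kg/m³ = 0.386 mg/L.

0.386 mg/L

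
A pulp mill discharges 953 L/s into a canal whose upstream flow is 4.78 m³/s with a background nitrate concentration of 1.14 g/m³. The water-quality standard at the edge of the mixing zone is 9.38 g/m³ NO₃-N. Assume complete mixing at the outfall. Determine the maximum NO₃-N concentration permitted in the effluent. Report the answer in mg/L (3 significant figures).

50.7 mg/L

953 L/s = 0.953 m³/s.
Mass balance: 9.38·5.733 = 0.953·Cₑ + 4.78·1.14.
Cₑ = (53.78 − 5.449) / 0.953 = 50.71 mg/L.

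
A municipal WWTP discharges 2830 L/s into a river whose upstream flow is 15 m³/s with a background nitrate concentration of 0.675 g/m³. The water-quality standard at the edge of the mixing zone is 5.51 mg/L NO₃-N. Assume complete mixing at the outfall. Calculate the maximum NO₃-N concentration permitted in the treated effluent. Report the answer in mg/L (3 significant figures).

31.1 mg/L

2830 L/s = 2.83 m³/s.
Mass balance: 5.51·17.83 = 2.83·Cₑ + 15·0.675.
Cₑ = (98.24 − 10.12) / 2.83 = 31.14 mg/L.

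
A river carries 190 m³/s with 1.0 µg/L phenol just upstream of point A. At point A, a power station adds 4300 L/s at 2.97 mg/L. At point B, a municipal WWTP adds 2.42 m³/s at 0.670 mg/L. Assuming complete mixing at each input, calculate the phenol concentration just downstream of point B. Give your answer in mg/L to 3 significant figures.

0.0741 mg/L

1.0 µg/L = 0.001 mg/L.
4300 L/s = 4.3 m³/s.
After input A: C = (190·0.001 + 4.3·2.97) / 194.3 = 0.06671 mg/L.
After input B: C = (194.3·0.06671 + 2.42·0.67) / 196.7 = 0.07413 mg/L.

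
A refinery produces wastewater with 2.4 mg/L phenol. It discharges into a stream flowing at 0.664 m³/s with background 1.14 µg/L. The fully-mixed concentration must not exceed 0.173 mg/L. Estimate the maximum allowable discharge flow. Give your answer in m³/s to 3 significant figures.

1.14 µg/L = 0.00114 mg/L.
Mass balance at complete mixing: C_std·(Q_w + Q_r) = Q_w·C_e + Q_r·C_b.
Rearranging, Q_w = Q_r·(C_std − C_b)/(C_e − C_std) = 0.664·(0.173 − 0.00114) / (2.4 − 0.173) = 0.05124 m³/s.

0.0512 m³/s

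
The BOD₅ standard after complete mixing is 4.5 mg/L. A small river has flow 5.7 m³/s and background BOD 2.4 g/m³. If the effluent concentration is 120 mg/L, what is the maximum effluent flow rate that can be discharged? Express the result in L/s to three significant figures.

104 L/s

Mass balance at complete mixing: C_std·(Q_w + Q_r) = Q_w·C_e + Q_r·C_b.
Rearranging, Q_w = Q_r·(C_std − C_b)/(C_e − C_std) = 5.7·(4.5 − 2.4) / (120 − 4.5) = 0.1036 m³/s.
= 103.6 L/s.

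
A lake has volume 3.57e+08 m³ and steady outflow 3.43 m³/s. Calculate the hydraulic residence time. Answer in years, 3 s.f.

3.30 yr

Q = 3.43 m³/s × 3.156e+07 s/yr = 1.082e+08 m³/yr.
Hydraulic residence time τ = V/Q = 3.57e+08/1.082e+08 = 3.298 yr.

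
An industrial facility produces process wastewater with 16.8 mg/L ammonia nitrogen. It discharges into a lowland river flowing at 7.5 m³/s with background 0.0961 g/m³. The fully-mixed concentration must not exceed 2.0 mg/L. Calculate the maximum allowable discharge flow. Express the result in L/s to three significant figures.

Mass balance at complete mixing: C_std·(Q_w + Q_r) = Q_w·C_e + Q_r·C_b.
Rearranging, Q_w = Q_r·(C_std − C_b)/(C_e − C_std) = 7.5·(2 − 0.0961) / (16.8 − 2) = 0.9648 m³/s.
= 964.8 L/s.

965 L/s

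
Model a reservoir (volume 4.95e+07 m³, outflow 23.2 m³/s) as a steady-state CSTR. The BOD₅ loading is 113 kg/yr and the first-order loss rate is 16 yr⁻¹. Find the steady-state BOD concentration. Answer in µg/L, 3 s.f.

Outflow Q = 23.2 m³/s × 3.156e+07 s/yr = 7.321e+08 m³/yr.
Steady-state CSTR mass balance: W = Q·C + k·V·C, so C = W/(Q + kV).
Q + kV = 7.321e+08 + 16·4.95e+07 = 1.524e+09 m³/yr.
C = 113/1.524e+09 = 7.414e-08 kg/m³ = 7.414e-05 mg/L = 0.07414 µg/L.

0.0741 µg/L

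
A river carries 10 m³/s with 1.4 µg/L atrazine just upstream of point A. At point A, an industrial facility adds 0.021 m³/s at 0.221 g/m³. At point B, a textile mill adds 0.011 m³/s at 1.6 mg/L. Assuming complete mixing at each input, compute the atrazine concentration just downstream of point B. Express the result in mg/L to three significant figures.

0.00361 mg/L

1.4 µg/L = 0.0014 mg/L.
After input A: C = (10·0.0014 + 0.021·0.221) / 10.02 = 0.00186 mg/L.
After input B: C = (10.02·0.00186 + 0.011·1.6) / 10.03 = 0.003613 mg/L.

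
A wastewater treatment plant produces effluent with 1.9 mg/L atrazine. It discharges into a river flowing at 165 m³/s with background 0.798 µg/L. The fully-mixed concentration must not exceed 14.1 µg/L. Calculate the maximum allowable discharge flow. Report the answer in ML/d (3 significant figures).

0.798 µg/L = 0.000798 mg/L.
14.1 µg/L = 0.0141 mg/L.
Mass balance at complete mixing: C_std·(Q_w + Q_r) = Q_w·C_e + Q_r·C_b.
Rearranging, Q_w = Q_r·(C_std − C_b)/(C_e − C_std) = 165·(0.0141 − 0.000798) / (1.9 − 0.0141) = 1.164 m³/s.
= 100.6 ML/d.

101 ML/d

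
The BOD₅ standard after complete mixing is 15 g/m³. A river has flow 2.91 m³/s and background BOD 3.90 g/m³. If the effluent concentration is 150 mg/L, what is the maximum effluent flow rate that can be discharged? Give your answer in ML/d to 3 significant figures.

20.7 ML/d

Mass balance at complete mixing: C_std·(Q_w + Q_r) = Q_w·C_e + Q_r·C_b.
Rearranging, Q_w = Q_r·(C_std − C_b)/(C_e − C_std) = 2.91·(15 − 3.9) / (150 − 15) = 0.2393 m³/s.
= 20.67 ML/d.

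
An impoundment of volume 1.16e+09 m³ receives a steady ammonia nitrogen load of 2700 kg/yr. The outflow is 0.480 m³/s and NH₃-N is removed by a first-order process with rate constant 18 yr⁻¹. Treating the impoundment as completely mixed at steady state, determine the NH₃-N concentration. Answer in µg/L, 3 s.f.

0.129 µg/L

Outflow Q = 0.480 m³/s × 3.156e+07 s/yr = 1.515e+07 m³/yr.
Steady-state CSTR mass balance: W = Q·C + k·V·C, so C = W/(Q + kV).
Q + kV = 1.515e+07 + 18·1.16e+09 = 2.09e+10 m³/yr.
C = 2700/2.09e+10 = 1.292e-07 kg/m³ = 0.0001292 mg/L = 0.1292 µg/L.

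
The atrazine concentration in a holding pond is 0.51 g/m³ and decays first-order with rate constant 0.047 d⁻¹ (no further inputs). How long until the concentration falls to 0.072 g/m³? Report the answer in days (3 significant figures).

41.7 d

t = ln(C₀/C)/k = ln(0.51/0.072)/0.047 = 1.958/0.047 = 41.65 d.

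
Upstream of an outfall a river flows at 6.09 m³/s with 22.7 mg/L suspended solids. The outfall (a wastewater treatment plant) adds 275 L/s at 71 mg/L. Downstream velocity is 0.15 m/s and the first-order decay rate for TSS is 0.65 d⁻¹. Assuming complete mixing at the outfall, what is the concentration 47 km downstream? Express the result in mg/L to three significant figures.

275 L/s = 0.275 m³/s.
After complete mixing, C₀ = (0.275·71 + 6.09·22.7) / 6.365 = 24.79 mg/L.
Travel time t = 4.7e+04 m / 0.15 m/s = 3.133e+05 s = 3.627 d.
C = 24.79·exp(−0.65·3.627) = 24.79·0.09468 = 2.347 mg/L.

2.35 mg/L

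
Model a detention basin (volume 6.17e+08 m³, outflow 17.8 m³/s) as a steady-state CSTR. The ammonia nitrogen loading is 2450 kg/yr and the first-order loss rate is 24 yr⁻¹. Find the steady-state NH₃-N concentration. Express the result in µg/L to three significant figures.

0.159 µg/L

Outflow Q = 17.8 m³/s × 3.156e+07 s/yr = 5.617e+08 m³/yr.
Steady-state CSTR mass balance: W = Q·C + k·V·C, so C = W/(Q + kV).
Q + kV = 5.617e+08 + 24·6.17e+08 = 1.537e+10 m³/yr.
C = 2450/1.537e+10 = 1.594e-07 kg/m³ = 0.0001594 mg/L = 0.1594 µg/L.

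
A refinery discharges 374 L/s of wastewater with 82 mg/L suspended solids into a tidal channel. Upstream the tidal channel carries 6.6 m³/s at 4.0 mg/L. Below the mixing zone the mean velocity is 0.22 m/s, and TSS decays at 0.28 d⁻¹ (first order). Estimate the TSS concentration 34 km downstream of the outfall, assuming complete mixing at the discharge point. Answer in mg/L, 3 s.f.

4.96 mg/L

374 L/s = 0.374 m³/s.
After complete mixing, C₀ = (0.374·82 + 6.6·4) / 6.974 = 8.183 mg/L.
Travel time t = 3.4e+04 m / 0.22 m/s = 1.545e+05 s = 1.789 d.
C = 8.183·exp(−0.28·1.789) = 8.183·0.606 = 4.959 mg/L.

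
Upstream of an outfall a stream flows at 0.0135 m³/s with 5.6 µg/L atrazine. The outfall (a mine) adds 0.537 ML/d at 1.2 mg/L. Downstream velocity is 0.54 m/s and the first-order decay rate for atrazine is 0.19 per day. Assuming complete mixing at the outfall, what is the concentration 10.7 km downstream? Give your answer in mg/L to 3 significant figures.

0.537 ML/d = 0.006215 m³/s.
5.6 µg/L = 0.0056 mg/L.
After complete mixing, C₀ = (0.006215·1.2 + 0.0135·0.0056) / 0.01972 = 0.3821 mg/L.
Travel time t = 1.07e+04 m / 0.54 m/s = 1.981e+04 s = 0.2293 d.
C = 0.3821·exp(−0.19·0.2293) = 0.3821·0.9574 = 0.3658 mg/L.

0.366 mg/L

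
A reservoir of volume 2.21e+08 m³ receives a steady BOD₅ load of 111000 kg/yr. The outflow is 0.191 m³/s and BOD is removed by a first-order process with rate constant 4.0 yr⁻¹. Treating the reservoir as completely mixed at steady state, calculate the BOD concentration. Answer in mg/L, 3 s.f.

0.125 mg/L

Outflow Q = 0.191 m³/s × 3.156e+07 s/yr = 6.028e+06 m³/yr.
Steady-state CSTR mass balance: W = Q·C + k·V·C, so C = W/(Q + kV).
Q + kV = 6.028e+06 + 4.0·2.21e+08 = 8.9e+08 m³/yr.
C = 111000/8.9e+08 = 0.0001247 kg/m³ = 0.1247 mg/L.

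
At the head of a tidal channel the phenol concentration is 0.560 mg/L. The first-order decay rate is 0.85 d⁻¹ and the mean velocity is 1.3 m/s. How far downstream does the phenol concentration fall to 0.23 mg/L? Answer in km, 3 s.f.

From C = C₀·e^(−kt), t = ln(C₀/C)/k = ln(0.560/0.23)/0.85 = 0.8899/0.85 = 1.047 d.
Distance = v·t = 1.3 m/s × 9.045e+04 s = 1.176e+05 m = 117.6 km.

118 km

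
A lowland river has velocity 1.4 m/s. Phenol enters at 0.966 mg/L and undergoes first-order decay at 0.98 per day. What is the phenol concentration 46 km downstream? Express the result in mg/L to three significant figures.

0.665 mg/L

Travel time t = 46 km / 1.4 m/s = 4.6e+04/1.4 = 3.286e+04 s = 0.3803 d.
First-order decay: C = 0.966·exp(−0.98·0.3803) = 0.966·0.6889 = 0.6655 mg/L.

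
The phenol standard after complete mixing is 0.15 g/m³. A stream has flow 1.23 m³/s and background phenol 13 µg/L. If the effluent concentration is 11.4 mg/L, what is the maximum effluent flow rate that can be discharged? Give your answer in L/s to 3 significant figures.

15.0 L/s

13 µg/L = 0.013 mg/L.
Mass balance at complete mixing: C_std·(Q_w + Q_r) = Q_w·C_e + Q_r·C_b.
Rearranging, Q_w = Q_r·(C_std − C_b)/(C_e − C_std) = 1.23·(0.15 − 0.013) / (11.4 − 0.15) = 0.01498 m³/s.
= 14.98 L/s.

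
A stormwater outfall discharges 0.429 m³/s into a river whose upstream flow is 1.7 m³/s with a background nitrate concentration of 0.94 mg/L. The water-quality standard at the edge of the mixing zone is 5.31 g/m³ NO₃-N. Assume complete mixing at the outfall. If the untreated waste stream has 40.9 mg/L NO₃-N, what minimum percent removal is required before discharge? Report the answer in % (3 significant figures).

Mass balance: 5.31·2.129 = 0.429·Cₑ + 1.7·0.94.
Cₑ = (11.3 − 1.598) / 0.429 = 22.63 mg/L.
Required removal = 1 − 22.63/40.9 = 44.68 %.

44.7 %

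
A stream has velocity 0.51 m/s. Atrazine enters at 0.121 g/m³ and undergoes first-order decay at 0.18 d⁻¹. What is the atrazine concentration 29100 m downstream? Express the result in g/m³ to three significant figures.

0.107 g/m³

Travel time t = 29100 m / 0.51 m/s = 2.91e+04/0.51 = 5.706e+04 s = 0.6604 d.
First-order decay: C = 0.121·exp(−0.18·0.6604) = 0.121·0.8879 = 0.1074 g/m³.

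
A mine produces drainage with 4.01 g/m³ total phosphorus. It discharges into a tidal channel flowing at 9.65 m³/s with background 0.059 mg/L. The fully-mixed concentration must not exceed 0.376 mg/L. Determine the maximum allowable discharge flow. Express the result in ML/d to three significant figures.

72.7 ML/d

Mass balance at complete mixing: C_std·(Q_w + Q_r) = Q_w·C_e + Q_r·C_b.
Rearranging, Q_w = Q_r·(C_std − C_b)/(C_e − C_std) = 9.65·(0.376 − 0.059) / (4.01 − 0.376) = 0.8418 m³/s.
= 72.73 ML/d.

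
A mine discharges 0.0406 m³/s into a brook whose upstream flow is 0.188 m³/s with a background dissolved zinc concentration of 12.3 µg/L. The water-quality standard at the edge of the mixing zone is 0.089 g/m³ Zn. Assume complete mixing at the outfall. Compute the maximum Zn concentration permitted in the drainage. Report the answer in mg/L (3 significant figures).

0.444 mg/L

12.3 µg/L = 0.0123 mg/L.
Mass balance: 0.089·0.2286 = 0.0406·Cₑ + 0.188·0.0123.
Cₑ = (0.02035 − 0.002312) / 0.0406 = 0.4442 mg/L.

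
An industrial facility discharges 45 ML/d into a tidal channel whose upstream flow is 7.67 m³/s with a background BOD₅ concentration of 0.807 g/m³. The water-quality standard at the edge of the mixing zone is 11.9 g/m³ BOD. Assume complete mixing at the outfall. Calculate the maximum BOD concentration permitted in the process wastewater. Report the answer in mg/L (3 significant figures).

45 ML/d = 0.5208 m³/s.
Mass balance: 11.9·8.191 = 0.5208·Cₑ + 7.67·0.807.
Cₑ = (97.47 − 6.19) / 0.5208 = 175.3 mg/L.

175 mg/L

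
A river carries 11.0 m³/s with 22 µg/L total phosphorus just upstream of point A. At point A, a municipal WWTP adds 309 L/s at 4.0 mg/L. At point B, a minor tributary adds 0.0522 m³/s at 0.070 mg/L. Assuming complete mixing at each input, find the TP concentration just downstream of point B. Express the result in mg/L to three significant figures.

0.130 mg/L

22 µg/L = 0.022 mg/L.
309 L/s = 0.309 m³/s.
After input A: C = (11·0.022 + 0.309·4) / 11.31 = 0.1307 mg/L.
After input B: C = (11.31·0.1307 + 0.0522·0.07) / 11.36 = 0.1304 mg/L.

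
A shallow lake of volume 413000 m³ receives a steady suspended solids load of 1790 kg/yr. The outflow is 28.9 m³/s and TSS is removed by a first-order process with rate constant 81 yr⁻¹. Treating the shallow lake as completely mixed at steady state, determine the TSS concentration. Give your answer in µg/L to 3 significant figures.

1.89 µg/L

Outflow Q = 28.9 m³/s × 3.156e+07 s/yr = 9.12e+08 m³/yr.
Steady-state CSTR mass balance: W = Q·C + k·V·C, so C = W/(Q + kV).
Q + kV = 9.12e+08 + 81·413000 = 9.455e+08 m³/yr.
C = 1790/9.455e+08 = 1.893e-06 kg/m³ = 0.001893 mg/L = 1.893 µg/L.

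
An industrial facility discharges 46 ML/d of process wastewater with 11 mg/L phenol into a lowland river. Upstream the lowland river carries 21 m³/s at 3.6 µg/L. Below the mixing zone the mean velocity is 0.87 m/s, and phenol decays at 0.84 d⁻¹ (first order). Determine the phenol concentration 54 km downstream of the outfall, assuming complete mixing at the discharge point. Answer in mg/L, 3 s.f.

0.151 mg/L

46 ML/d = 0.5324 m³/s.
3.6 µg/L = 0.0036 mg/L.
After complete mixing, C₀ = (0.5324·11 + 21·0.0036) / 21.53 = 0.2755 mg/L.
Travel time t = 5.4e+04 m / 0.87 m/s = 6.207e+04 s = 0.7184 d.
C = 0.2755·exp(−0.84·0.7184) = 0.2755·0.5469 = 0.1507 mg/L.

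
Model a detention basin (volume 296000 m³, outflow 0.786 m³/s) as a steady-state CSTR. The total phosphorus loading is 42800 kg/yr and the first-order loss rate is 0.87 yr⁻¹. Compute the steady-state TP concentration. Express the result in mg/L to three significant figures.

Outflow Q = 0.786 m³/s × 3.156e+07 s/yr = 2.48e+07 m³/yr.
Steady-state CSTR mass balance: W = Q·C + k·V·C, so C = W/(Q + kV).
Q + kV = 2.48e+07 + 0.87·296000 = 2.506e+07 m³/yr.
C = 42800/2.506e+07 = 0.001708 kg/m³ = 1.708 mg/L.

1.71 mg/L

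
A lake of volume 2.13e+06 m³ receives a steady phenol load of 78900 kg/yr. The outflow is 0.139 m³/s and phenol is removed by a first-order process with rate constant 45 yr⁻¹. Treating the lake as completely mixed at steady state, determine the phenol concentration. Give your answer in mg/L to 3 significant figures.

Outflow Q = 0.139 m³/s × 3.156e+07 s/yr = 4.387e+06 m³/yr.
Steady-state CSTR mass balance: W = Q·C + k·V·C, so C = W/(Q + kV).
Q + kV = 4.387e+06 + 45·2.13e+06 = 1.002e+08 m³/yr.
C = 78900/1.002e+08 = 0.0007871 kg/m³ = 0.7871 mg/L.

0.787 mg/L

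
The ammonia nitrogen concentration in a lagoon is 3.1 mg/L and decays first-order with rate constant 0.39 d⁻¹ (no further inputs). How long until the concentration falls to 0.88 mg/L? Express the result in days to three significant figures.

3.23 d

t = ln(C₀/C)/k = ln(3.1/0.88)/0.39 = 1.259/0.39 = 3.229 d.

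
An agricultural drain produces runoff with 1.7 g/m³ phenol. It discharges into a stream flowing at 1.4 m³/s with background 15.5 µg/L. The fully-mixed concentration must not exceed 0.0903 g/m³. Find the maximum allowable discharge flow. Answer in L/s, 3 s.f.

65.1 L/s

15.5 µg/L = 0.0155 mg/L.
Mass balance at complete mixing: C_std·(Q_w + Q_r) = Q_w·C_e + Q_r·C_b.
Rearranging, Q_w = Q_r·(C_std − C_b)/(C_e − C_std) = 1.4·(0.0903 − 0.0155) / (1.7 − 0.0903) = 0.06506 m³/s.
= 65.06 L/s.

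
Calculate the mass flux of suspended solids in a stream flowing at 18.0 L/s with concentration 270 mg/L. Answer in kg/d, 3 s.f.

18.0 L/s = 0.018 m³/s.
Mass flux = Q·C = 0.018 m³/s × 270 g/m³ = 4.86 g/s.
= 4.86 g/s × 86.4 = 419.9 kg/d.

420 kg/d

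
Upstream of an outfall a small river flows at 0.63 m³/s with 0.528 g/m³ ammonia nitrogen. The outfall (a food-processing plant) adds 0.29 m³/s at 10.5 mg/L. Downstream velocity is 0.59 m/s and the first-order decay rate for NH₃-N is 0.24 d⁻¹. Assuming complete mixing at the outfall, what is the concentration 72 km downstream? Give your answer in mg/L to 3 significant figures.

After complete mixing, C₀ = (0.29·10.5 + 0.63·0.528) / 0.92 = 3.671 mg/L.
Travel time t = 7.2e+04 m / 0.59 m/s = 1.22e+05 s = 1.412 d.
C = 3.671·exp(−0.24·1.412) = 3.671·0.7125 = 2.616 mg/L.

2.62 mg/L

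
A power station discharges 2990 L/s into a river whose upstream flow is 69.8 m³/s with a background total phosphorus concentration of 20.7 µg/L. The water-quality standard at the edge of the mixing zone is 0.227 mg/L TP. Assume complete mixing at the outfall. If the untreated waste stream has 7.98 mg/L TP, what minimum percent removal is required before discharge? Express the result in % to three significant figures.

36.8 %

2990 L/s = 2.99 m³/s.
20.7 µg/L = 0.0207 mg/L.
Mass balance: 0.227·72.79 = 2.99·Cₑ + 69.8·0.0207.
Cₑ = (16.52 − 1.445) / 2.99 = 5.043 mg/L.
Required removal = 1 − 5.043/7.98 = 36.8 %.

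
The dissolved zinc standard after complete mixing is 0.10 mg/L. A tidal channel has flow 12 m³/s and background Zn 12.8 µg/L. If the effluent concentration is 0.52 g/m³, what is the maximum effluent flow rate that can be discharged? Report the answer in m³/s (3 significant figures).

12.8 µg/L = 0.0128 mg/L.
Mass balance at complete mixing: C_std·(Q_w + Q_r) = Q_w·C_e + Q_r·C_b.
Rearranging, Q_w = Q_r·(C_std − C_b)/(C_e − C_std) = 12·(0.1 − 0.0128) / (0.52 − 0.1) = 2.491 m³/s.

2.49 m³/s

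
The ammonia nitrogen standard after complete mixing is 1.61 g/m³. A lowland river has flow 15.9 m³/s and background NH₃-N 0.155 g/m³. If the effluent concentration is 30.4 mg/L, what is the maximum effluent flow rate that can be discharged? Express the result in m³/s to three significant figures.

0.804 m³/s

Mass balance at complete mixing: C_std·(Q_w + Q_r) = Q_w·C_e + Q_r·C_b.
Rearranging, Q_w = Q_r·(C_std − C_b)/(C_e − C_std) = 15.9·(1.61 − 0.155) / (30.4 − 1.61) = 0.8036 m³/s.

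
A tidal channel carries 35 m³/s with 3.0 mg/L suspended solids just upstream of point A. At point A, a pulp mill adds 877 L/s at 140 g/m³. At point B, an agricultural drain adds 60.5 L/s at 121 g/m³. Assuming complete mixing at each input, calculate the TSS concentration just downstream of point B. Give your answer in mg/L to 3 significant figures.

6.54 mg/L

877 L/s = 0.877 m³/s.
After input A: C = (35·3 + 0.877·140) / 35.88 = 6.349 mg/L.
60.5 L/s = 0.0605 m³/s.
After input B: C = (35.88·6.349 + 0.0605·121) / 35.94 = 6.542 mg/L.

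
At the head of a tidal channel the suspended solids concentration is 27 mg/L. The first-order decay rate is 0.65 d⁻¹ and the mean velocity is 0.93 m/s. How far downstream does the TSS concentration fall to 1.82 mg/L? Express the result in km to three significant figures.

From C = C₀·e^(−kt), t = ln(C₀/C)/k = ln(27/1.82)/0.65 = 2.697/0.65 = 4.149 d.
Distance = v·t = 0.93 m/s × 3.585e+05 s = 3.334e+05 m = 333.4 km.

333 km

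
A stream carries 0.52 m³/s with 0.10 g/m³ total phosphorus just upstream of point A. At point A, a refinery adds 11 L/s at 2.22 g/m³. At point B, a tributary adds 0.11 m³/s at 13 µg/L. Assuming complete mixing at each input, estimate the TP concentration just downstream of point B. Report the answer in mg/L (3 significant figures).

0.121 mg/L

11 L/s = 0.011 m³/s.
After input A: C = (0.52·0.1 + 0.011·2.22) / 0.531 = 0.1439 mg/L.
13 µg/L = 0.013 mg/L.
After input B: C = (0.531·0.1439 + 0.11·0.013) / 0.641 = 0.1215 mg/L.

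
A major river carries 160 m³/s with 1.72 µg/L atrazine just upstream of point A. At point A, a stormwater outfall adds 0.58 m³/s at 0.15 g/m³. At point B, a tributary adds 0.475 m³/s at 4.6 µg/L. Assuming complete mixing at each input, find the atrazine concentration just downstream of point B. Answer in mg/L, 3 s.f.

1.72 µg/L = 0.00172 mg/L.
After input A: C = (160·0.00172 + 0.58·0.15) / 160.6 = 0.002256 mg/L.
4.6 µg/L = 0.0046 mg/L.
After input B: C = (160.6·0.002256 + 0.475·0.0046) / 161.1 = 0.002262 mg/L.

0.00226 mg/L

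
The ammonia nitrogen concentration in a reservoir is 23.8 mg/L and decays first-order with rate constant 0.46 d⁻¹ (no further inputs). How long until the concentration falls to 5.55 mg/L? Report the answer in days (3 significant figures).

t = ln(C₀/C)/k = ln(23.8/5.55)/0.46 = 1.456/0.46 = 3.165 d.

3.16 d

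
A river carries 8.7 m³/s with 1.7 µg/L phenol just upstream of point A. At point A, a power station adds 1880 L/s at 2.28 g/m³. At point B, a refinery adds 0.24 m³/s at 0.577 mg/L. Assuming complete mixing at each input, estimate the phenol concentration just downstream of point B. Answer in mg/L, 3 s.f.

1.7 µg/L = 0.0017 mg/L.
1880 L/s = 1.88 m³/s.
After input A: C = (8.7·0.0017 + 1.88·2.28) / 10.58 = 0.4065 mg/L.
After input B: C = (10.58·0.4065 + 0.24·0.577) / 10.82 = 0.4103 mg/L.

0.410 mg/L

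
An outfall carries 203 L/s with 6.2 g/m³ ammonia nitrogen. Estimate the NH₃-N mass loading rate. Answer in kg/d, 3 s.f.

203 L/s = 0.203 m³/s.
Mass flux = Q·C = 0.203 m³/s × 6.2 g/m³ = 1.259 g/s.
= 1.259 g/s × 86.4 = 108.7 kg/d.

109 kg/d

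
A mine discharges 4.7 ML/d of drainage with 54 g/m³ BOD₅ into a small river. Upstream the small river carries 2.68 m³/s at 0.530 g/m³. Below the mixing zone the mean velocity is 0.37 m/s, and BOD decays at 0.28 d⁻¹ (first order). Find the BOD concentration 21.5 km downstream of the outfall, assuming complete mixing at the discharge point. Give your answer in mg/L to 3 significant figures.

1.32 mg/L

4.7 ML/d = 0.0544 m³/s.
After complete mixing, C₀ = (0.0544·54 + 2.68·0.53) / 2.734 = 1.594 mg/L.
Travel time t = 2.15e+04 m / 0.37 m/s = 5.811e+04 s = 0.6725 d.
C = 1.594·exp(−0.28·0.6725) = 1.594·0.8284 = 1.32 mg/L.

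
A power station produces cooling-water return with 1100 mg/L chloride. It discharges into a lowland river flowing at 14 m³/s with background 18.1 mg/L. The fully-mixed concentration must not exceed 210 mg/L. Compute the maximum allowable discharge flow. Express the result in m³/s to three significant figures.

Mass balance at complete mixing: C_std·(Q_w + Q_r) = Q_w·C_e + Q_r·C_b.
Rearranging, Q_w = Q_r·(C_std − C_b)/(C_e − C_std) = 14·(210 − 18.1) / (1100 − 210) = 3.019 m³/s.

3.02 m³/s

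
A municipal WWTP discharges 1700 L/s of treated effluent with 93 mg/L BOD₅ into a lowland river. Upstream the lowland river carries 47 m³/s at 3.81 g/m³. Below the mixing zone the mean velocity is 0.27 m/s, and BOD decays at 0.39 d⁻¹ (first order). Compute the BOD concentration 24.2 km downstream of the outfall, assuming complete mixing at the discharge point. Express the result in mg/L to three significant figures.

4.62 mg/L

1700 L/s = 1.7 m³/s.
After complete mixing, C₀ = (1.7·93 + 47·3.81) / 48.7 = 6.923 mg/L.
Travel time t = 2.42e+04 m / 0.27 m/s = 8.963e+04 s = 1.037 d.
C = 6.923·exp(−0.39·1.037) = 6.923·0.6673 = 4.62 mg/L.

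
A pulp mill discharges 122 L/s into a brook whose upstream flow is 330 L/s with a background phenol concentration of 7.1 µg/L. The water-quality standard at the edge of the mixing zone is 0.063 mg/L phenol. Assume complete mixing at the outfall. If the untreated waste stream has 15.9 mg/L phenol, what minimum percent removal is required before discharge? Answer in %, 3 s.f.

122 L/s = 0.122 m³/s.
330 L/s = 0.33 m³/s.
7.1 µg/L = 0.0071 mg/L.
Mass balance: 0.063·0.452 = 0.122·Cₑ + 0.33·0.0071.
Cₑ = (0.02848 − 0.002343) / 0.122 = 0.2142 mg/L.
Required removal = 1 − 0.2142/15.9 = 98.65 %.

98.7 %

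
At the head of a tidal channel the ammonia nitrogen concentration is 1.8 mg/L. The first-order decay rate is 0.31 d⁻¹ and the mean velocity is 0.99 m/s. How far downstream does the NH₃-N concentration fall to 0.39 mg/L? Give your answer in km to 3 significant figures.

From C = C₀·e^(−kt), t = ln(C₀/C)/k = ln(1.8/0.39)/0.31 = 1.529/0.31 = 4.934 d.
Distance = v·t = 0.99 m/s × 4.263e+05 s = 4.22e+05 m = 422 km.

422 km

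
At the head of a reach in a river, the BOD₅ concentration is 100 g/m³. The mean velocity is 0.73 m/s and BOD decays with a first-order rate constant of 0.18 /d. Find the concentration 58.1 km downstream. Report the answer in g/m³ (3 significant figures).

84.7 g/m³

Travel time t = 58.1 km / 0.73 m/s = 5.81e+04/0.73 = 7.959e+04 s = 0.9212 d.
First-order decay: C = 100·exp(−0.18·0.9212) = 100·0.8472 = 84.72 g/m³.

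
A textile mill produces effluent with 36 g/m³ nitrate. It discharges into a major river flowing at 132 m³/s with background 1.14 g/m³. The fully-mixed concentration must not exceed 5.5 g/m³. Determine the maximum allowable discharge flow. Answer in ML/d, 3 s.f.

1630 ML/d

Mass balance at complete mixing: C_std·(Q_w + Q_r) = Q_w·C_e + Q_r·C_b.
Rearranging, Q_w = Q_r·(C_std − C_b)/(C_e − C_std) = 132·(5.5 − 1.14) / (36 − 5.5) = 18.87 m³/s.
= 1630 ML/d.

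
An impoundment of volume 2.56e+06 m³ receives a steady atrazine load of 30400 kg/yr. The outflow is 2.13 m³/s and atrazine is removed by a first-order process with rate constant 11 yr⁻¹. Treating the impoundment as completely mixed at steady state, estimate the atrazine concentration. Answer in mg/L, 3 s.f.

0.319 mg/L

Outflow Q = 2.13 m³/s × 3.156e+07 s/yr = 6.722e+07 m³/yr.
Steady-state CSTR mass balance: W = Q·C + k·V·C, so C = W/(Q + kV).
Q + kV = 6.722e+07 + 11·2.56e+06 = 9.538e+07 m³/yr.
C = 30400/9.538e+07 = 0.0003187 kg/m³ = 0.3187 mg/L.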